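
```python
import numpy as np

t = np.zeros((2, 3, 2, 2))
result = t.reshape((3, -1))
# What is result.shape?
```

(3, 8)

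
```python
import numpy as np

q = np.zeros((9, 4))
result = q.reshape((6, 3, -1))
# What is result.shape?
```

(6, 3, 2)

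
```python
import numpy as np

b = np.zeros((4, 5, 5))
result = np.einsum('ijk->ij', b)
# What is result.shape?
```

(4, 5)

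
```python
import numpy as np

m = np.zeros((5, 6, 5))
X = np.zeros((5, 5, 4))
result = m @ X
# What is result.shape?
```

(5, 6, 4)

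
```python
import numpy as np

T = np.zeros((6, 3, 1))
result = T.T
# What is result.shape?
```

(1, 3, 6)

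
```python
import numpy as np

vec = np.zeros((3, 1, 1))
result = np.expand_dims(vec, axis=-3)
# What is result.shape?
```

(3, 1, 1, 1)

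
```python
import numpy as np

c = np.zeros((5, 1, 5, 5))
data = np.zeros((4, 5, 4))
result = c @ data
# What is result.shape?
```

(5, 4, 5, 4)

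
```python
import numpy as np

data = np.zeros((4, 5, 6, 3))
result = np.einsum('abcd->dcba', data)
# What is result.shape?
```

(3, 6, 5, 4)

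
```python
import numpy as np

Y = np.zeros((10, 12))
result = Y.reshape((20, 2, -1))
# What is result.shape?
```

(20, 2, 3)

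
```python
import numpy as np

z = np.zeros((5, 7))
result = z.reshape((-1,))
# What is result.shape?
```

(35,)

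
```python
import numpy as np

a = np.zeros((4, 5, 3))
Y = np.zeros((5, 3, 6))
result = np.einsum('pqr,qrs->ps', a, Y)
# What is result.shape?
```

(4, 6)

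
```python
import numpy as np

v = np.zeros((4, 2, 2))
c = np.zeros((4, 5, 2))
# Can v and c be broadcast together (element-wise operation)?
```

No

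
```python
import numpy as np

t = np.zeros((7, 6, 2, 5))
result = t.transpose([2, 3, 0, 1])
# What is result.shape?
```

(2, 5, 7, 6)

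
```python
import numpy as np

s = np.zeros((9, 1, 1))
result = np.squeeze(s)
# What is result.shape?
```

(9,)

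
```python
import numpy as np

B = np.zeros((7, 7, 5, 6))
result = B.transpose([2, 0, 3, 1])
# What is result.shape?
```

(5, 7, 6, 7)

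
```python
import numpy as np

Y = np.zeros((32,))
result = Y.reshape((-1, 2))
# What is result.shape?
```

(16, 2)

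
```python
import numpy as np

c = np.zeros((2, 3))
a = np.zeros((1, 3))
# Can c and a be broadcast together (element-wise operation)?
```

Yes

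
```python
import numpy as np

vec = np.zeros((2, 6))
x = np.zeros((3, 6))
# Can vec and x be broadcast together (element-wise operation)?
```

No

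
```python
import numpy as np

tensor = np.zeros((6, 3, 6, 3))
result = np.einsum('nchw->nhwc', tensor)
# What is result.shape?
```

(6, 6, 3, 3)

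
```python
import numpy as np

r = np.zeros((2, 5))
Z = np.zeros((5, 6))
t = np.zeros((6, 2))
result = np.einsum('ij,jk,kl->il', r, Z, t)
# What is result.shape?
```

(2, 2)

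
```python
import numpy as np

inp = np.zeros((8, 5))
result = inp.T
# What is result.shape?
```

(5, 8)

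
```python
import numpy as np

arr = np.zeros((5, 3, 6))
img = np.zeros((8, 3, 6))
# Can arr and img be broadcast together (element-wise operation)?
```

No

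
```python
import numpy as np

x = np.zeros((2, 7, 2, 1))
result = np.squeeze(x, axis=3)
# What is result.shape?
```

(2, 7, 2)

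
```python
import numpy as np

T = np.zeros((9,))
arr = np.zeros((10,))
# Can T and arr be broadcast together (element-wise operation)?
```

No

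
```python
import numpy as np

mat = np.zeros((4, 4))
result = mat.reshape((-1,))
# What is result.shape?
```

(16,)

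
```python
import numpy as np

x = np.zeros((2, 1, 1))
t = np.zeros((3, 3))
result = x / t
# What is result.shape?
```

(2, 3, 3)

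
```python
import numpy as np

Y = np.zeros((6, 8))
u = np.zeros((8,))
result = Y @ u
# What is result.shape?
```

(6,)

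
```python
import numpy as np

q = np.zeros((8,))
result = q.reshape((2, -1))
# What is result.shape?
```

(2, 4)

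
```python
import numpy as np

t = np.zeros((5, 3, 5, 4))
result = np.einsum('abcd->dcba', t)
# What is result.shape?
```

(4, 5, 3, 5)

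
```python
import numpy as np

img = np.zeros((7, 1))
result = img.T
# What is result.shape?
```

(1, 7)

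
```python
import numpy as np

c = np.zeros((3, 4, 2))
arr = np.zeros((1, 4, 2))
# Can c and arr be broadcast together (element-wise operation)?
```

Yes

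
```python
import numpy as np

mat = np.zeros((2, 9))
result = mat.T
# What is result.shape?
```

(9, 2)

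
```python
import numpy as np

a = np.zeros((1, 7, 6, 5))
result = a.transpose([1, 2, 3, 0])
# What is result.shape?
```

(7, 6, 5, 1)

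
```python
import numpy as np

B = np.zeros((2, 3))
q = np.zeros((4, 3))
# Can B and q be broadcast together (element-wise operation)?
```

No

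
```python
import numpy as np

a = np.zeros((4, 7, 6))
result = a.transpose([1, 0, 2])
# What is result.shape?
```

(7, 4, 6)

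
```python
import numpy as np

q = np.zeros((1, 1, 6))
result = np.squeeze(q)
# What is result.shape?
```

(6,)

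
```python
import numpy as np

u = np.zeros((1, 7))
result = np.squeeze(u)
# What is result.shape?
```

(7,)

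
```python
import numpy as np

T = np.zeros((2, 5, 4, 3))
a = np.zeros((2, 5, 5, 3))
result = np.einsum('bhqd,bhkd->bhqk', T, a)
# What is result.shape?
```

(2, 5, 4, 5)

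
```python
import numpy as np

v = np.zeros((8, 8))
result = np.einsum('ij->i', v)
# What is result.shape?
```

(8,)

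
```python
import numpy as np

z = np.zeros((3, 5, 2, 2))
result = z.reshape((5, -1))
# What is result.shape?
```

(5, 12)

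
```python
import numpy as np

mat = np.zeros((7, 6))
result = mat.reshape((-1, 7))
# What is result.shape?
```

(6, 7)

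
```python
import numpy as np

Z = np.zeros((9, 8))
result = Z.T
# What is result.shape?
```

(8, 9)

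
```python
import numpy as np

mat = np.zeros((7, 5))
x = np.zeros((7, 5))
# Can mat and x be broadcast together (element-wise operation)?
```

Yes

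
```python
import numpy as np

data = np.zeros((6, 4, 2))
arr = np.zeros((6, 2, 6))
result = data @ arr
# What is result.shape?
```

(6, 4, 6)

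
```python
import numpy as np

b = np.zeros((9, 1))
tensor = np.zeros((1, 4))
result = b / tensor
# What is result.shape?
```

(9, 4)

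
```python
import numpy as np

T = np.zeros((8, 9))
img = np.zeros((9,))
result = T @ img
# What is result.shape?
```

(8,)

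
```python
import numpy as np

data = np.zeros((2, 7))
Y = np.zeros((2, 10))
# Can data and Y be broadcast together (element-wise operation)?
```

No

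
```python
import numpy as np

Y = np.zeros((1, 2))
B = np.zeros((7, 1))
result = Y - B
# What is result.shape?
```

(7, 2)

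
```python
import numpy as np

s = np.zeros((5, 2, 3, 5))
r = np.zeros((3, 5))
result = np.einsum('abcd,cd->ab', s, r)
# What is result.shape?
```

(5, 2)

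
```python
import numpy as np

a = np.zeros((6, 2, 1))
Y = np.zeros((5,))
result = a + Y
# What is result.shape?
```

(6, 2, 5)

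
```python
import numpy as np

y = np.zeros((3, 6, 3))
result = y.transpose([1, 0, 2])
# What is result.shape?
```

(6, 3, 3)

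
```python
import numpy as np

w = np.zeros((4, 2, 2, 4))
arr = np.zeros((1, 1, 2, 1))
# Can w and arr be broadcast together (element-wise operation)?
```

Yes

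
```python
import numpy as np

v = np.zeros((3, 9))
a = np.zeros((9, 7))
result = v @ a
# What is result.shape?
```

(3, 7)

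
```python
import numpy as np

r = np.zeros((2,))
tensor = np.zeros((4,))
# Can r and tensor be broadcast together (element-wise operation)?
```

No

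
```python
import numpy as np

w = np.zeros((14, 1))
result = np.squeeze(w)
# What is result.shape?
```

(14,)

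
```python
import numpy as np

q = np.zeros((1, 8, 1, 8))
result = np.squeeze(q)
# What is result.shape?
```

(8, 8)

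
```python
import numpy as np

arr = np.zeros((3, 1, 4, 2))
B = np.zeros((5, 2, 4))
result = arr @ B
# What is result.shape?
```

(3, 5, 4, 4)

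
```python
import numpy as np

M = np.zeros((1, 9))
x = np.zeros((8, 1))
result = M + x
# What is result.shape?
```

(8, 9)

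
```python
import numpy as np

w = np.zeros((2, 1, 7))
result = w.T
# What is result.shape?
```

(7, 1, 2)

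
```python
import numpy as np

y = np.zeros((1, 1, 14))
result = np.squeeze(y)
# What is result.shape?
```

(14,)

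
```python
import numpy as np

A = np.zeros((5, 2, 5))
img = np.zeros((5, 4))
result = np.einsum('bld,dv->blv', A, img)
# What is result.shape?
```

(5, 2, 4)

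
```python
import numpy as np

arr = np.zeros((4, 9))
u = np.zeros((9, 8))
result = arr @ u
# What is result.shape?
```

(4, 8)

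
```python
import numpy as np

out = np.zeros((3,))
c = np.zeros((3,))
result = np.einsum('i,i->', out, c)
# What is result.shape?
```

()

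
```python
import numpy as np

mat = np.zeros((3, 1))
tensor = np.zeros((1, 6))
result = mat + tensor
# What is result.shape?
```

(3, 6)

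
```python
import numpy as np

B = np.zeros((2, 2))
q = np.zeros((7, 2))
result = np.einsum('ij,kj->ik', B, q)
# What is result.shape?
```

(2, 7)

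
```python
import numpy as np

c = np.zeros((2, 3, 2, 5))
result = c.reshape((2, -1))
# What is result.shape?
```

(2, 30)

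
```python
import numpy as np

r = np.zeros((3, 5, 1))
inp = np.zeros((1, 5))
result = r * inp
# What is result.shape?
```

(3, 5, 5)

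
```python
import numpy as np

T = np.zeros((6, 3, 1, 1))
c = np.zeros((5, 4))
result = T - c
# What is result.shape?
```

(6, 3, 5, 4)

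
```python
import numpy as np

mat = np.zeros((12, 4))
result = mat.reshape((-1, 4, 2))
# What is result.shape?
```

(6, 4, 2)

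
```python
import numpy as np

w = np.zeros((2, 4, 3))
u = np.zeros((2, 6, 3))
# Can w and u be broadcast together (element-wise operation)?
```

No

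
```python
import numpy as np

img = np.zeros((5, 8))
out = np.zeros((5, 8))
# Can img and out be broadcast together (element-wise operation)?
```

Yes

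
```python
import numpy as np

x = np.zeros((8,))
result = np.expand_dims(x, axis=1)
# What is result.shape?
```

(8, 1)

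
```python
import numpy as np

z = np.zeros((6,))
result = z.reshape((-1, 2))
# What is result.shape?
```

(3, 2)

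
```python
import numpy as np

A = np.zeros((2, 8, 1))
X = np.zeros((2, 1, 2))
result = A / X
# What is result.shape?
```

(2, 8, 2)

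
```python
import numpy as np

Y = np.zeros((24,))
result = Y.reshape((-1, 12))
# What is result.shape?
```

(2, 12)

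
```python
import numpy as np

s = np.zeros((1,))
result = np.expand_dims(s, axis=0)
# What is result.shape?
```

(1, 1)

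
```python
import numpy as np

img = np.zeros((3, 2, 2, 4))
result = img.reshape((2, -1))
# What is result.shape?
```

(2, 24)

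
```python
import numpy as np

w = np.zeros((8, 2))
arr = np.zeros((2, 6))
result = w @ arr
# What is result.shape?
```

(8, 6)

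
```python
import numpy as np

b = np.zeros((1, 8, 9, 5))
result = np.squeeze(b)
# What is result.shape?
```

(8, 9, 5)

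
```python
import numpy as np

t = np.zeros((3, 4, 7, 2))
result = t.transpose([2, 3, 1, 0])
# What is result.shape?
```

(7, 2, 4, 3)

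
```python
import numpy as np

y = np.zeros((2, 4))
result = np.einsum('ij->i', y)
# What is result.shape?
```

(2,)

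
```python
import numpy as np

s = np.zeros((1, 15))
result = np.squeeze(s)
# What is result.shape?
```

(15,)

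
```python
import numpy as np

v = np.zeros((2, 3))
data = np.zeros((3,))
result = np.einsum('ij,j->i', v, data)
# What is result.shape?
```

(2,)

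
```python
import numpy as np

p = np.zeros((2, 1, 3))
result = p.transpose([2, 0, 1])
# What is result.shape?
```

(3, 2, 1)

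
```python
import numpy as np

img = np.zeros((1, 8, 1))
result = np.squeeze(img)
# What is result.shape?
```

(8,)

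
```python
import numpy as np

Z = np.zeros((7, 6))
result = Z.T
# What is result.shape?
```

(6, 7)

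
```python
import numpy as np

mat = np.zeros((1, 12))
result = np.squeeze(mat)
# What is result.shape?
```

(12,)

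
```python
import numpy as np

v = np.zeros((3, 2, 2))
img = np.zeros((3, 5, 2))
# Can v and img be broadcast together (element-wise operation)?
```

No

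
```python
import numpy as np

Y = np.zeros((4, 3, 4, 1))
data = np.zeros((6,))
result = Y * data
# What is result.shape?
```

(4, 3, 4, 6)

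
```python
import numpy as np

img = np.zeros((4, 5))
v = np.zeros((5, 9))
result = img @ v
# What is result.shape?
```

(4, 9)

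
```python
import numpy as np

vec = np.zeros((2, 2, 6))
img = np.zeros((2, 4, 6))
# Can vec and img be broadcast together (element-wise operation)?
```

No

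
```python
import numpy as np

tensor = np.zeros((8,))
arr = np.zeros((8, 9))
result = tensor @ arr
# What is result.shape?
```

(9,)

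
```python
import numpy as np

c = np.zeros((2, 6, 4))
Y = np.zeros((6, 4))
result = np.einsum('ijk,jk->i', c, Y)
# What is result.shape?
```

(2,)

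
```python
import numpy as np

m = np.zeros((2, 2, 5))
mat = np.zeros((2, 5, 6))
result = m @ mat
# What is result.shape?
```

(2, 2, 6)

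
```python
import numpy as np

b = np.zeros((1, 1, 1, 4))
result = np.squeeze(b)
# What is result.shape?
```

(4,)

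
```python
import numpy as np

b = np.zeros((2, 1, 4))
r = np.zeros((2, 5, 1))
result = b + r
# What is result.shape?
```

(2, 5, 4)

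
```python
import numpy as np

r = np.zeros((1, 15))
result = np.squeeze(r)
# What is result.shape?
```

(15,)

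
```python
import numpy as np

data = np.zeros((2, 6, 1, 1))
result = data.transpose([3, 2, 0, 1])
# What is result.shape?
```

(1, 1, 2, 6)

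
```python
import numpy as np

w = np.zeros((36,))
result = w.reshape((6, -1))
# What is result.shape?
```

(6, 6)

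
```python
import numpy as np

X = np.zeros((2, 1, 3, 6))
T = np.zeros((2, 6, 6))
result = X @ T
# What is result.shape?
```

(2, 2, 3, 6)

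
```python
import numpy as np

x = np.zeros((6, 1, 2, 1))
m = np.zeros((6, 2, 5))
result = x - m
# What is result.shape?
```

(6, 6, 2, 5)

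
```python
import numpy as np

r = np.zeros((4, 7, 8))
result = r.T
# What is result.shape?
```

(8, 7, 4)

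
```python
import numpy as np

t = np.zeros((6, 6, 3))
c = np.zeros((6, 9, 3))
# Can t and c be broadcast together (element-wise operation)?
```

No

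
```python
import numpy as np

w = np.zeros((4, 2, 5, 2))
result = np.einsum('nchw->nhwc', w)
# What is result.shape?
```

(4, 5, 2, 2)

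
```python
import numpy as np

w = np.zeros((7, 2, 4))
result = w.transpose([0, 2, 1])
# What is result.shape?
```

(7, 4, 2)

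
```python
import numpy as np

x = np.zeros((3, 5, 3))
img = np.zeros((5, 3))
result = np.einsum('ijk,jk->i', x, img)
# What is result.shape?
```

(3,)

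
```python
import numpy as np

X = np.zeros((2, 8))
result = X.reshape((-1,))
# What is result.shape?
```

(16,)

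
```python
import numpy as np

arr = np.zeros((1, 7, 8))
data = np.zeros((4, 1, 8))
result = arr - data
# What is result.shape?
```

(4, 7, 8)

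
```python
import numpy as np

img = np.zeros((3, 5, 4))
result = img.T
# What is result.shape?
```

(4, 5, 3)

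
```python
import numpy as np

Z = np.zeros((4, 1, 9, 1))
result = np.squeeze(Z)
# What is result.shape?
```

(4, 9)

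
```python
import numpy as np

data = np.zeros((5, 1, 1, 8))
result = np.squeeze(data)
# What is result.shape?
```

(5, 8)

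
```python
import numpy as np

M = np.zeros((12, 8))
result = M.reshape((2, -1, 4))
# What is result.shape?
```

(2, 12, 4)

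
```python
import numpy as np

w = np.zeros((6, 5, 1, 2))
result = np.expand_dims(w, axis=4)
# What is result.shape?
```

(6, 5, 1, 2, 1)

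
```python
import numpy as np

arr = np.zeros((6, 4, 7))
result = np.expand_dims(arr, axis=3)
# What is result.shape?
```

(6, 4, 7, 1)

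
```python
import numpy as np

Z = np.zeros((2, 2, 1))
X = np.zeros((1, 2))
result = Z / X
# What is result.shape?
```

(2, 2, 2)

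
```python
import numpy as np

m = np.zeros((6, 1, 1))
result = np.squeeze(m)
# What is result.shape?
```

(6,)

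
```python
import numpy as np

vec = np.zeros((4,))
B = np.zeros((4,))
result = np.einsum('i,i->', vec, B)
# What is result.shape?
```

()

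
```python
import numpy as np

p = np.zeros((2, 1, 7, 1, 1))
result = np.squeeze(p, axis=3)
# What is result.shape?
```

(2, 1, 7, 1)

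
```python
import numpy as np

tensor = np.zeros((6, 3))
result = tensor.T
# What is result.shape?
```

(3, 6)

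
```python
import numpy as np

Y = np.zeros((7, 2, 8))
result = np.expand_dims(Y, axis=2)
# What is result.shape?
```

(7, 2, 1, 8)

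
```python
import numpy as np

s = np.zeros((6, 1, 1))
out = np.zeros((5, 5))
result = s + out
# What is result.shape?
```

(6, 5, 5)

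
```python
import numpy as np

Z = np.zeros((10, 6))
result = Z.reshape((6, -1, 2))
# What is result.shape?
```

(6, 5, 2)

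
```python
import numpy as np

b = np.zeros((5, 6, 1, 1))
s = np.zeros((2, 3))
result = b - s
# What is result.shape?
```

(5, 6, 2, 3)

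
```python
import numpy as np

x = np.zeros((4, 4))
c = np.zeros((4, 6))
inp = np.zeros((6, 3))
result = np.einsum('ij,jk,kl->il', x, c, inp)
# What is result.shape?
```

(4, 3)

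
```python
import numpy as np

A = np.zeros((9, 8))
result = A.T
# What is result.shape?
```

(8, 9)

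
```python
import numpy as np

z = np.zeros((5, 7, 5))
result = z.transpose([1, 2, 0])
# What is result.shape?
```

(7, 5, 5)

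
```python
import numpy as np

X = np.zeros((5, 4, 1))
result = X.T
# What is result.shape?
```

(1, 4, 5)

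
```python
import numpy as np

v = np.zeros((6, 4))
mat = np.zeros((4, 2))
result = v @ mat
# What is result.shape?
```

(6, 2)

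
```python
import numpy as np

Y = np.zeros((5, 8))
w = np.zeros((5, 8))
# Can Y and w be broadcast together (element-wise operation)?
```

Yes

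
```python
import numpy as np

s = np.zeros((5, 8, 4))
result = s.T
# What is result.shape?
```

(4, 8, 5)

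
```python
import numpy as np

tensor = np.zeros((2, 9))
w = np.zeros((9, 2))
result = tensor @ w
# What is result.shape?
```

(2, 2)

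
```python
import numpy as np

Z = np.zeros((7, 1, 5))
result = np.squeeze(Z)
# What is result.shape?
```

(7, 5)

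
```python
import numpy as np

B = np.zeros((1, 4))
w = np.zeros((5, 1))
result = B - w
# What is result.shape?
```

(5, 4)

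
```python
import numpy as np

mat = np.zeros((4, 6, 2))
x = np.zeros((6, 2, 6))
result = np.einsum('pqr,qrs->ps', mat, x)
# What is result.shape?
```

(4, 6)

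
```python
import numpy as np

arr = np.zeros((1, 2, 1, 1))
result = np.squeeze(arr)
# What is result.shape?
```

(2,)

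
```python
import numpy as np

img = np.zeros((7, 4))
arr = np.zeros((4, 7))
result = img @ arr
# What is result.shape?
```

(7, 7)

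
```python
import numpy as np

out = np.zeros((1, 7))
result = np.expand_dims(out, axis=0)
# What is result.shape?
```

(1, 1, 7)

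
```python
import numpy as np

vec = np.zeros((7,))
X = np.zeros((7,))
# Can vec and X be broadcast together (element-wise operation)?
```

Yes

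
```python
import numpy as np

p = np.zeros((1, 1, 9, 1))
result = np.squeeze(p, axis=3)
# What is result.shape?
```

(1, 1, 9)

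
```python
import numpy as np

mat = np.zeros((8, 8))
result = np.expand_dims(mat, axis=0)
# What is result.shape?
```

(1, 8, 8)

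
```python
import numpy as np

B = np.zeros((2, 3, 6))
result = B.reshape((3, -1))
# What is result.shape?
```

(3, 12)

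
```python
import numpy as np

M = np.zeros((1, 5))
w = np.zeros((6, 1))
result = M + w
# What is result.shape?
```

(6, 5)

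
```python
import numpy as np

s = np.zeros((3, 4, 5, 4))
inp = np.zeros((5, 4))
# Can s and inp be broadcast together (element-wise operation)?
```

Yes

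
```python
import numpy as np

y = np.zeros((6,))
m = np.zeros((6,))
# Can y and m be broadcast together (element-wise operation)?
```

Yes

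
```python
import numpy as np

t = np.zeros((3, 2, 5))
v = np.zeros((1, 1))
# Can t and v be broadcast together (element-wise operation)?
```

Yes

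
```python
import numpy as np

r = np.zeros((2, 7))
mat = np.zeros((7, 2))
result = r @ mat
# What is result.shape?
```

(2, 2)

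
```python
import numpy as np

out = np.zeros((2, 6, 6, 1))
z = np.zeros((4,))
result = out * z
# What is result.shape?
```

(2, 6, 6, 4)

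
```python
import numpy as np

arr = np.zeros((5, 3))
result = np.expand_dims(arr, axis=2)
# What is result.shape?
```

(5, 3, 1)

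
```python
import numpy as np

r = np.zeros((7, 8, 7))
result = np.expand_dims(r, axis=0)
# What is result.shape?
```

(1, 7, 8, 7)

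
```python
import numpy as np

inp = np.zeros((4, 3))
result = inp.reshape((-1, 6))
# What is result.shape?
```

(2, 6)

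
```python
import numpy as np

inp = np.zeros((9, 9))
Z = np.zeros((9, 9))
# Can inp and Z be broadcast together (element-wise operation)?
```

Yes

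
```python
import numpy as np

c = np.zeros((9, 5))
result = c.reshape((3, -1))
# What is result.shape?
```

(3, 15)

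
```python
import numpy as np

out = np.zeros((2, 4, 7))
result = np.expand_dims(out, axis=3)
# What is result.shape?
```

(2, 4, 7, 1)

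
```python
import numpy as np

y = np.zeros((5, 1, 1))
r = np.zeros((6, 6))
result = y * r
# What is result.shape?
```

(5, 6, 6)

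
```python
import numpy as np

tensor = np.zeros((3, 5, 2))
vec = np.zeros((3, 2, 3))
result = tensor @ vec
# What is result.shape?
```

(3, 5, 3)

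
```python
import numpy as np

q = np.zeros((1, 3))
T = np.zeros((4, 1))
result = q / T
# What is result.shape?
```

(4, 3)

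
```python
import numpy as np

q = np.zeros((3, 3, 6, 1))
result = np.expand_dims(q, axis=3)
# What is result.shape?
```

(3, 3, 6, 1, 1)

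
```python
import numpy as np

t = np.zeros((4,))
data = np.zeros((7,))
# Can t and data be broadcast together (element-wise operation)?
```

No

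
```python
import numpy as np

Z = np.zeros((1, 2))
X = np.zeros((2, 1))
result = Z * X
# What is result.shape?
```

(2, 2)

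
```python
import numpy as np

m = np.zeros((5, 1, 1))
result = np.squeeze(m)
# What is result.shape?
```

(5,)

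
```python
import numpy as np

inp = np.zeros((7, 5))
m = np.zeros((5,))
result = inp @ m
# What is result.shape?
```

(7,)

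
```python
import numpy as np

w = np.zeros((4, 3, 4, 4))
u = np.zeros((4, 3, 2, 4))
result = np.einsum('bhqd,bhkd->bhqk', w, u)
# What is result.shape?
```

(4, 3, 4, 2)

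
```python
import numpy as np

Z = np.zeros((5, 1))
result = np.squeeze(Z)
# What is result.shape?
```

(5,)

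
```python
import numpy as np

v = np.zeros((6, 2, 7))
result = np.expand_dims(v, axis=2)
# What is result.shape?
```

(6, 2, 1, 7)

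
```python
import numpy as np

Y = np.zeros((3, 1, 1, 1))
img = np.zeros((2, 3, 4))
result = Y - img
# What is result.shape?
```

(3, 2, 3, 4)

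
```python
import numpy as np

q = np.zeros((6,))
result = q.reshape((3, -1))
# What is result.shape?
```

(3, 2)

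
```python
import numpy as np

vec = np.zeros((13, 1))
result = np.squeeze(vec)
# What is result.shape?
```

(13,)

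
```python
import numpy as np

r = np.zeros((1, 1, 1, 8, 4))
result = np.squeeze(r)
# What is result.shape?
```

(8, 4)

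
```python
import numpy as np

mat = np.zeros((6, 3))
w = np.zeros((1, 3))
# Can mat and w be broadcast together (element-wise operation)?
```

Yes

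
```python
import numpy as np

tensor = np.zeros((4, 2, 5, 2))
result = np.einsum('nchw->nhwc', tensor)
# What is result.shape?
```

(4, 5, 2, 2)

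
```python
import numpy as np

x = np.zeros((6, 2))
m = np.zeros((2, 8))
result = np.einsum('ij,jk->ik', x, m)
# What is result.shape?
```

(6, 8)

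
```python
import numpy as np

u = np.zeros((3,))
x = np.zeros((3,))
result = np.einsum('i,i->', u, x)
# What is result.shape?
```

()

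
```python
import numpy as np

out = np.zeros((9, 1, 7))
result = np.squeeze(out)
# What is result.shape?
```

(9, 7)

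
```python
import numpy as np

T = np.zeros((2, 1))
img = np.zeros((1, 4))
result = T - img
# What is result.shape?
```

(2, 4)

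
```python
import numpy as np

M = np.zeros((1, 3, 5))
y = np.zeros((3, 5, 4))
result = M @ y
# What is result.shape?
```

(3, 3, 4)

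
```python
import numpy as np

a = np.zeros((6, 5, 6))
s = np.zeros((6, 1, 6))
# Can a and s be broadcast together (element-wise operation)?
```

Yes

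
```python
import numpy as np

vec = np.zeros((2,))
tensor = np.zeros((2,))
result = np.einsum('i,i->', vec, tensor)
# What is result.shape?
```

()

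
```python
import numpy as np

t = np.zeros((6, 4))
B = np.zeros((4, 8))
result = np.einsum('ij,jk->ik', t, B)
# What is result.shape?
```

(6, 8)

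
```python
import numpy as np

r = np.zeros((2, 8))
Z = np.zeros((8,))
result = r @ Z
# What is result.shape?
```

(2,)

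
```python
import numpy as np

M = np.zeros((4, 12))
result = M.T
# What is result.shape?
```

(12, 4)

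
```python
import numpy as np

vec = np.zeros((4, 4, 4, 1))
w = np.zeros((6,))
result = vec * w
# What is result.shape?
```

(4, 4, 4, 6)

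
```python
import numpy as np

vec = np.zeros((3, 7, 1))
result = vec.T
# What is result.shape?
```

(1, 7, 3)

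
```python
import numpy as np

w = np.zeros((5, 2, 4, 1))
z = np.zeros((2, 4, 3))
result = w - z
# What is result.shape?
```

(5, 2, 4, 3)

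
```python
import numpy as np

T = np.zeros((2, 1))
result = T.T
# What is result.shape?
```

(1, 2)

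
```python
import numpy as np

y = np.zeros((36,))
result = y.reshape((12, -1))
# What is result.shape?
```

(12, 3)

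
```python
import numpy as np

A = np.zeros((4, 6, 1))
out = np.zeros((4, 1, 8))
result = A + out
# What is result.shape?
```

(4, 6, 8)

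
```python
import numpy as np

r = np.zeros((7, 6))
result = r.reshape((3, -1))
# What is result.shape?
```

(3, 14)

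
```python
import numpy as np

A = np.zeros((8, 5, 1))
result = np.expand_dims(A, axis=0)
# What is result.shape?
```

(1, 8, 5, 1)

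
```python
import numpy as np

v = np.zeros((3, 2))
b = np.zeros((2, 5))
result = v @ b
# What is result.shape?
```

(3, 5)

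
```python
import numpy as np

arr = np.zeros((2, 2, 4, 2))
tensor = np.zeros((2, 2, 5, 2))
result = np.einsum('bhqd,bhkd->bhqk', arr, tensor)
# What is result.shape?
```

(2, 2, 4, 5)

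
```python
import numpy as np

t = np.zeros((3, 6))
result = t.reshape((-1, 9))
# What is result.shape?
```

(2, 9)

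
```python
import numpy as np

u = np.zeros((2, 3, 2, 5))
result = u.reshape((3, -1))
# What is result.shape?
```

(3, 20)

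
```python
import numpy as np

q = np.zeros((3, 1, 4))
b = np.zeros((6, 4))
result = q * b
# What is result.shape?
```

(3, 6, 4)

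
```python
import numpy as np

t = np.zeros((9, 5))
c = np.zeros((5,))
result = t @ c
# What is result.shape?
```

(9,)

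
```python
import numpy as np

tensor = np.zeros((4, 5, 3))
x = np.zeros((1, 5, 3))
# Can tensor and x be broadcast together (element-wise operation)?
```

Yes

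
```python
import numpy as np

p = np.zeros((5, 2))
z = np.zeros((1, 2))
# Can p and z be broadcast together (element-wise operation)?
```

Yes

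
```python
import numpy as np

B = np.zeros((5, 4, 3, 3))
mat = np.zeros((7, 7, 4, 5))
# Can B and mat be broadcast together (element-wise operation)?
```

No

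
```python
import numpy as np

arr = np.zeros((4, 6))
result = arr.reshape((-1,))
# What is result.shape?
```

(24,)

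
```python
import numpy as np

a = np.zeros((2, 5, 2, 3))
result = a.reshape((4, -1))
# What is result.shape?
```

(4, 15)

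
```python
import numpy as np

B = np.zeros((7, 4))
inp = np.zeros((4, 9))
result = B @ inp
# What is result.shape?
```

(7, 9)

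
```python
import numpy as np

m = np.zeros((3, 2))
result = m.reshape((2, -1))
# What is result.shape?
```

(2, 3)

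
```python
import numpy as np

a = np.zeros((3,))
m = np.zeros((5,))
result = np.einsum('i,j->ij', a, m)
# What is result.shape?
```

(3, 5)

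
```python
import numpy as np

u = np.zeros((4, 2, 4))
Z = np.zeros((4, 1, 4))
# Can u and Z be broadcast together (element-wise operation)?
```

Yes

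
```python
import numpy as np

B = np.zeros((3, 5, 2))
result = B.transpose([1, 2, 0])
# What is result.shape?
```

(5, 2, 3)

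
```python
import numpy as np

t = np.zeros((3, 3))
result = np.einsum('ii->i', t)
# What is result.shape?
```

(3,)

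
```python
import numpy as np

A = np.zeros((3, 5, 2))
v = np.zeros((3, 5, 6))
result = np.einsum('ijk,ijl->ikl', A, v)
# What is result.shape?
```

(3, 2, 6)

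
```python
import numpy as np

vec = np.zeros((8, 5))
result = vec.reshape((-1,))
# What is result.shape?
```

(40,)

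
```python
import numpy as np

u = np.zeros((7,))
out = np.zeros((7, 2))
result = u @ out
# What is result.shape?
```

(2,)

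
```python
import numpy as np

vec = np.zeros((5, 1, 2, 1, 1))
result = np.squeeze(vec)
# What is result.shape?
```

(5, 2)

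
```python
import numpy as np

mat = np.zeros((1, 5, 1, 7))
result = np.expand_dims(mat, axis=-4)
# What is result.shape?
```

(1, 1, 5, 1, 7)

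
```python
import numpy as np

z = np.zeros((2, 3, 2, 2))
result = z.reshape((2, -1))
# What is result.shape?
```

(2, 12)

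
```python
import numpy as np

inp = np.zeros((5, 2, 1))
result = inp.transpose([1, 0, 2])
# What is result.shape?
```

(2, 5, 1)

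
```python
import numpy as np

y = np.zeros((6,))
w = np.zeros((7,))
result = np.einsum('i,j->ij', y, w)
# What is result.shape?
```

(6, 7)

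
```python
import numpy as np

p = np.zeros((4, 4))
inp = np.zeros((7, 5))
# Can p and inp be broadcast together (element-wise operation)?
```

No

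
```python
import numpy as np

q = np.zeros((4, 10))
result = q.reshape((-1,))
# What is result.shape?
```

(40,)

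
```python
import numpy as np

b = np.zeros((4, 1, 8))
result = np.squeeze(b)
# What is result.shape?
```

(4, 8)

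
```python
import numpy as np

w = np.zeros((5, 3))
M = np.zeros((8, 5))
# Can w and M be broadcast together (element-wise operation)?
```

No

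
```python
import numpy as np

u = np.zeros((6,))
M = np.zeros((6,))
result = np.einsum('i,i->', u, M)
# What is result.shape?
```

()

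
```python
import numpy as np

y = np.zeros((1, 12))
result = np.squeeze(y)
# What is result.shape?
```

(12,)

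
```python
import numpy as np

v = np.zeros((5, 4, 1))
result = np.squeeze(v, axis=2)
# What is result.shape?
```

(5, 4)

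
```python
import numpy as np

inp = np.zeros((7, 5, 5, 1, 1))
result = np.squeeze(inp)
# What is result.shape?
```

(7, 5, 5)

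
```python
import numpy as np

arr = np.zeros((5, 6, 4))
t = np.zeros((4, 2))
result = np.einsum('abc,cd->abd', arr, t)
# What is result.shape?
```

(5, 6, 2)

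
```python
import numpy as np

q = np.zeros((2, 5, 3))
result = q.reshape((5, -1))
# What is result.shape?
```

(5, 6)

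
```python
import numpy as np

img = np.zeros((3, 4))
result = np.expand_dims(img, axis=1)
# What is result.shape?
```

(3, 1, 4)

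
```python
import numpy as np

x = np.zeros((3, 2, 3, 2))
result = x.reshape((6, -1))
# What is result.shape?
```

(6, 6)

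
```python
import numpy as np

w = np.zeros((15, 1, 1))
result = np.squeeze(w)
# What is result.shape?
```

(15,)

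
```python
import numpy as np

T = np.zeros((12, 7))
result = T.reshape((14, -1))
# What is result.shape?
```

(14, 6)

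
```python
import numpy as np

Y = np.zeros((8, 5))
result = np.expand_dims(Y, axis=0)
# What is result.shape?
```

(1, 8, 5)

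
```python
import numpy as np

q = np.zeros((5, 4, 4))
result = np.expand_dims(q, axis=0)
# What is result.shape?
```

(1, 5, 4, 4)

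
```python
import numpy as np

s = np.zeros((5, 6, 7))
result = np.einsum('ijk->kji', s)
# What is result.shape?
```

(7, 6, 5)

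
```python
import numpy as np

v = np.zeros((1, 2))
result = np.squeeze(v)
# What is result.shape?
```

(2,)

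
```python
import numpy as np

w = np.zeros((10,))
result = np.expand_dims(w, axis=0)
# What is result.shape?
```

(1, 10)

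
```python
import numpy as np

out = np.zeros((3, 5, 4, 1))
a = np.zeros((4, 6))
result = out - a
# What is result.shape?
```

(3, 5, 4, 6)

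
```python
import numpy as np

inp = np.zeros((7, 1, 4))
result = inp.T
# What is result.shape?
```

(4, 1, 7)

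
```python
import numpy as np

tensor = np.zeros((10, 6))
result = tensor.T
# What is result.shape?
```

(6, 10)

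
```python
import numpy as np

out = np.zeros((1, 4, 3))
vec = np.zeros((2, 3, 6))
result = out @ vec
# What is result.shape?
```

(2, 4, 6)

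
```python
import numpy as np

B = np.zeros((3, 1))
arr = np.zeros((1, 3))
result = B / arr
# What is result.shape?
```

(3, 3)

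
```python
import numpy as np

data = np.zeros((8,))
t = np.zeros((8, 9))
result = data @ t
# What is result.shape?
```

(9,)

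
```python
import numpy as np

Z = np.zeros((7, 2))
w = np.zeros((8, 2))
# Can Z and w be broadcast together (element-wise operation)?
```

No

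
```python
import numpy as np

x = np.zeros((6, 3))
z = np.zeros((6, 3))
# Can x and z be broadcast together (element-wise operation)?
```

Yes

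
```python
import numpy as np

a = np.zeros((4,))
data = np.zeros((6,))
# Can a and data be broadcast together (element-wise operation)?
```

No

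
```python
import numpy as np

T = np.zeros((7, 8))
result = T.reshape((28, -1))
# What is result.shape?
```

(28, 2)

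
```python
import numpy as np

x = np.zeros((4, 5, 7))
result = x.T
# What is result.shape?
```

(7, 5, 4)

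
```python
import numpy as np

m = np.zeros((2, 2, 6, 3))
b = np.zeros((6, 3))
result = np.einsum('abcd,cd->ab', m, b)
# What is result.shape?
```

(2, 2)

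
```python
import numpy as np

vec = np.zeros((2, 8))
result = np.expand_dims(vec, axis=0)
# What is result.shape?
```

(1, 2, 8)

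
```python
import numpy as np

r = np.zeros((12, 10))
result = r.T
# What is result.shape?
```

(10, 12)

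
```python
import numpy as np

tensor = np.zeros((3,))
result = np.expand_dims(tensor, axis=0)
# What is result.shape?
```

(1, 3)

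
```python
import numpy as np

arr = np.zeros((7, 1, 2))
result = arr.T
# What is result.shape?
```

(2, 1, 7)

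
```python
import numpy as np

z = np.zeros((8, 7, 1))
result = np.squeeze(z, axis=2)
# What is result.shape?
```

(8, 7)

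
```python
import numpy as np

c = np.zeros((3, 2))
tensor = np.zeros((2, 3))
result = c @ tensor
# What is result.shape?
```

(3, 3)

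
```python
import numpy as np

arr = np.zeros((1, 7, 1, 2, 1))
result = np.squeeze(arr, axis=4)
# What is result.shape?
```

(1, 7, 1, 2)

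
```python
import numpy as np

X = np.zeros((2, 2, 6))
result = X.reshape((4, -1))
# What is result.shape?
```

(4, 6)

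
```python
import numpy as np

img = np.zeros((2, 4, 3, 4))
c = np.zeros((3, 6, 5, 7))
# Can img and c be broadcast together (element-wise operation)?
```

No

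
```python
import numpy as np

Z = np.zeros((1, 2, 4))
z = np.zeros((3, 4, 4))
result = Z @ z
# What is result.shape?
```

(3, 2, 4)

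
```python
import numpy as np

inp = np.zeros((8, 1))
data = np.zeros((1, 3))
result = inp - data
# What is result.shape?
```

(8, 3)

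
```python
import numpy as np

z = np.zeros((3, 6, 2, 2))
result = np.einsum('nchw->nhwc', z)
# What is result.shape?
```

(3, 2, 2, 6)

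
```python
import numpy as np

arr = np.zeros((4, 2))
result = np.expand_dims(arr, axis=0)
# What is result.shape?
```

(1, 4, 2)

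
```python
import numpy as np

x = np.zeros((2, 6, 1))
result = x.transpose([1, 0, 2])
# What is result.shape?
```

(6, 2, 1)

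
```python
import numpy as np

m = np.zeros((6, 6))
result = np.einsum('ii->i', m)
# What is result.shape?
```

(6,)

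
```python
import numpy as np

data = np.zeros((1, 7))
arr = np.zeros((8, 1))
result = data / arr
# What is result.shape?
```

(8, 7)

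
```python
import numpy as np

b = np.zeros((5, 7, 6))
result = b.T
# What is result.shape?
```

(6, 7, 5)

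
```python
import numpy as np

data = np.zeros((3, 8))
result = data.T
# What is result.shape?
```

(8, 3)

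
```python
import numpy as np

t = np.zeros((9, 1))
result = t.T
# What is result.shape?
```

(1, 9)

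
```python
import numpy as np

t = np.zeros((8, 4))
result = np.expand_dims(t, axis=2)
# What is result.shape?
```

(8, 4, 1)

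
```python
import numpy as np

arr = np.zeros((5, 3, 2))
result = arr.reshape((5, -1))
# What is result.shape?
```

(5, 6)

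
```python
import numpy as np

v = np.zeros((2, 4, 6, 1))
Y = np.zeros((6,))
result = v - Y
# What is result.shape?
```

(2, 4, 6, 6)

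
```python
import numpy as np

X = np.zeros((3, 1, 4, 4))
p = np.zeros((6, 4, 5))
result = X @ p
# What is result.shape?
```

(3, 6, 4, 5)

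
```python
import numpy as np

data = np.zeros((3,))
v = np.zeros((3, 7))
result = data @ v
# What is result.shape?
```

(7,)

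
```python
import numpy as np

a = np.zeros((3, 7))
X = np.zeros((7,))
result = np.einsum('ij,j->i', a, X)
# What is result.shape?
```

(3,)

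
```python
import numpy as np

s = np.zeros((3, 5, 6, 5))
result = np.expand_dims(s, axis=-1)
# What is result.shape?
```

(3, 5, 6, 5, 1)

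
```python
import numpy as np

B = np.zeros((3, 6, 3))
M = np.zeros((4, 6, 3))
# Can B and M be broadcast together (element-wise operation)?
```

No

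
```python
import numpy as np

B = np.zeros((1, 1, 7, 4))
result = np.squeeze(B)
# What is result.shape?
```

(7, 4)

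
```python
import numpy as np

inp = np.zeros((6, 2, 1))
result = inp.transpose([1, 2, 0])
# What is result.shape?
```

(2, 1, 6)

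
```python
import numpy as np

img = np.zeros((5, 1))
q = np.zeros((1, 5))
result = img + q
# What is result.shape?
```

(5, 5)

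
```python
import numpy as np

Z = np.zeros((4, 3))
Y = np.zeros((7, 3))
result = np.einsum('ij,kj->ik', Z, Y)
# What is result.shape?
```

(4, 7)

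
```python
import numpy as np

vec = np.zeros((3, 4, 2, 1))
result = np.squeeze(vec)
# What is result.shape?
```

(3, 4, 2)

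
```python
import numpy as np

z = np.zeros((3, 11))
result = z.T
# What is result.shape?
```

(11, 3)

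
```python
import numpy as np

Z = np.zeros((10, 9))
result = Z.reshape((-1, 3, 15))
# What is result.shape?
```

(2, 3, 15)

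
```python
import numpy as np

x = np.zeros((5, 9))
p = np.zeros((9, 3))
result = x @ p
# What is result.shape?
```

(5, 3)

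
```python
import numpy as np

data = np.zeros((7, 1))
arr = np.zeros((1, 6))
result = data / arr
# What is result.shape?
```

(7, 6)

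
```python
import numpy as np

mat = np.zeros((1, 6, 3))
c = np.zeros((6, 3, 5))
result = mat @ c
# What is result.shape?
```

(6, 6, 5)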